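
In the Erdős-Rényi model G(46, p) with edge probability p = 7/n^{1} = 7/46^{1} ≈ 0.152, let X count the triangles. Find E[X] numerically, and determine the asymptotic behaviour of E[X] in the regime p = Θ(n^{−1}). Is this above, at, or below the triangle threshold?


Number of potential triangles: C(46, 3) = 15180.
Each occurs with probability p³ ≈ (0.152)³ ≈ 3.52388e-03.
By linearity: E[X] = C(46, 3)·p³ ≈ 15180 · 3.52388e-03 ≈ 53.492.
Here α = 1, so p = 7/n is exactly at the triangle threshold p ~ 1/n. Asymptotically E[X] → c³/6 = 7³/6 = 343/6 ≈ 57.167, a bounded constant. In this regime the triangle count is asymptotically Poisson(c³/6).

E[X] ≈ 53.492; in regime p = Θ(1/n^{1}) E[X] stays bounded (at the triangle threshold p ~ 1/n).


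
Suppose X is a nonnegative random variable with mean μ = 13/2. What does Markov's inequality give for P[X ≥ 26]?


μ = E[X] = 13/2, a = 26.
Markov: P[X ≥ 26] ≤ μ/a = (13/2)/26 = 1/4.
Numerically: ≈ 0.250.
(Since a = 26 > μ = 6.500, the bound 1/4 is < 1 and informative.)

P[X ≥ 26] ≤ 1/4 ≈ 0.250.


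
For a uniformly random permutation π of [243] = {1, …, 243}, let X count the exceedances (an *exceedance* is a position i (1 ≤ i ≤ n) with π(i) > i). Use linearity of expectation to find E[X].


Write X = Σ_{i=1}^{243} X_i, where X_i = 1_{π(i) > i}.
For each fixed i, π(i) is uniform over {1, …, 243} (marginal of a uniform permutation), so P[π(i) > i] = (n − i)/n. Summing: Σ_{i=1}^{243} (n − i)/n = (0 + 1 + … + 242)/243 = 243(243 − 1)/(2·243) = (243 − 1)/2.
Hence E[X] = Σ_{i=1}^{243} (243 − i)/243 = 121 ≈ 121.000000.

E[X] = 121 = 121.000000.


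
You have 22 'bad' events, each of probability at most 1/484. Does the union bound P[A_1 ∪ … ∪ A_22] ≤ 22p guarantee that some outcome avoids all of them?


Union bound: P[∪_{i=1}^{22} A_i] ≤ Σ_i P[A_i] ≤ 22·p = 22·(1/484) = 1/22.
Numerically: 1/22 ≈ 0.04545.
Is 1/22 < 1? YES.
Since P[∪ A_i] ≤ 1/22 < 1, the complement has P[∩ A_i^c] ≥ 1 − 1/22 = 21/22 > 0, so some outcome avoids every A_i.

22·p = 1/22 ≈ 0.04545; existence CERTIFIED by the union bound.


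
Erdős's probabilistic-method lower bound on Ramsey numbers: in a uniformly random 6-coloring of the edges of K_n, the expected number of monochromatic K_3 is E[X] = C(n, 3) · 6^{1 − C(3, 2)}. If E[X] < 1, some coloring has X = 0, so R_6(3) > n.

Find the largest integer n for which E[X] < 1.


We need C(n, 3) · 6^{1 − 3} < 1, i.e. C(n, 3) < 6^{3 − 1} = 36.
Check values of n near the boundary:
  n = 5: C(5, 3) = 10; 10 < 36? YES
  n = 6: C(6, 3) = 20; 20 < 36? YES
  n = 7: C(7, 3) = 35; 35 < 36? YES
  n = 8: C(8, 3) = 56; 56 < 36? NO
The largest n with C(n, 3) < 36 is n = 7 (where E[X] = 35/36 ≈ 0.9722). Hence R_6(3) > 7, i.e. R_6(3) ≥ 8.

Largest n = 7; hence R_6(3) > 7.


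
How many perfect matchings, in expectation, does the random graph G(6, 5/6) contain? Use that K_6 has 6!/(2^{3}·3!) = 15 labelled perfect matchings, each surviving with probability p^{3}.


K_6 has 6!/(2^{3}·3!) = 15 labelled perfect matchings.
For each such perfect matching H, let X_H = 1 if all 3 edges of H are present in G. Then P[X_H = 1] = p^{3} = (5/6)^{3} = 125/216.
Summing the indicators: E[X] = Σ_H E[X_H] = 15 · p^{3} = 15 · 125/216 = 625/72.
Numerically: E[X] ≈ 8.68.

E[X] = 15 · (5/6)^{3} = 625/72 ≈ 8.68.


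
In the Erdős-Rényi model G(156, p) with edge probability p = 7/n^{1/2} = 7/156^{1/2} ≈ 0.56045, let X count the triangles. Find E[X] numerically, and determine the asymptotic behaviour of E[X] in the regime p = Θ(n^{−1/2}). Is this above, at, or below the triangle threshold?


Number of potential triangles: C(156, 3) = 620620.
Each occurs with probability p³ ≈ (0.56045)³ ≈ 1.7603832e-01.
By linearity: E[X] = C(156, 3)·p³ ≈ 620620 · 1.7603832e-01 ≈ 109252.90398.
Since α = 1/2 < 1, p = c/n^{1/2} ≫ 1/n is above the triangle threshold p ~ 1/n. Asymptotically E[X] ~ (c³/6)·n^{3(1−α)} = (7³/6)·n^{1.5} → ∞; triangles are abundant w.h.p.

E[X] ≈ 109252.90398; in regime p = Θ(1/n^{1/2}) E[X] diverges (above the triangle threshold p ~ 1/n).


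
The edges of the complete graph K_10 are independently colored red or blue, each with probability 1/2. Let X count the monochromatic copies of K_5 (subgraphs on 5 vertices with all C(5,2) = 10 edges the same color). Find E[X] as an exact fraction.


Let X = Σ_S X_S over the C(10, 5) = 252 subsets S of size 5, where X_S = 1 if the K_5 on S is monochromatic.
For a fixed S, the K_5 on S has C(5, 2) = 10 edges. P[all 10 edges red] = (1/2)^10, and likewise for blue, so P[monochromatic] = 2·(1/2)^10 = 2^{1 − 10} = 1/512.
By linearity of expectation: E[X] = C(10, 5) · 2^{1 − 10} = 252 · 1/512 = 63/128.
Numerically: E[X] ≈ 0.4922.

E[X] = C(10,5)·2^(1−C(5,2)) = 63/128 ≈ 0.4922.


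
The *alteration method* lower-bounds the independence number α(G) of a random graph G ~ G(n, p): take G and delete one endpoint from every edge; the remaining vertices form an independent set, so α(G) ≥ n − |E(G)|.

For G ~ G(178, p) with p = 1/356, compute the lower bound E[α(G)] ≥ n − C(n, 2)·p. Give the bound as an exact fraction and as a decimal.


E[|E(G)|] = C(178, 2)·p = 15753 · (1/356) = 177/4.
E[α(G)] ≥ n − E[|E(G)|] = 178 − 177/4 = 535/4.
Numerically: ≈ 133.75000.
(This is only a lower bound; the true E[α(G)] may be larger.)

E[α(G)] ≥ 535/4 ≈ 133.75000.


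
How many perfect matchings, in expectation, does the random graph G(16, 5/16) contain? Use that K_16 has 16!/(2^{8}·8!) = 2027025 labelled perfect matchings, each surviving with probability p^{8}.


K_16 has 16!/(2^{8}·8!) = 2027025 labelled perfect matchings.
For each such perfect matching H, let X_H = 1 if all 8 edges of H are present in G. Then P[X_H = 1] = p^{8} = (5/16)^{8} = 390625/4294967296.
By linearity: E[X] = Σ_H E[X_H] = 2027025 · p^{8} = 2027025 · 390625/4294967296 = 791806640625/4294967296.
Numerically: E[X] ≈ 184.357.

E[X] = 2027025 · (5/16)^{8} = 791806640625/4294967296 ≈ 184.357.


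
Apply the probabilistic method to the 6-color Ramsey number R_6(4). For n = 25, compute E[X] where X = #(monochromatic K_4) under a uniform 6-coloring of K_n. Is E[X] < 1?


E[X] = C(25, 4) · 6^{1 − 6} = 12650 · 6^{−5} = 12650/7776.
As a reduced fraction: E[X] = 6325/3888 ≈ 1.62680.
Is E[X] < 1? NO.
Since E[X] ≥ 1, the first-moment bound is inconclusive at n = 25; it does NOT by itself certify R_6(4) > 25.

E[X] = 6325/3888 ≈ 1.62680; E[X] ≥ 1; first-moment method inconclusive here.


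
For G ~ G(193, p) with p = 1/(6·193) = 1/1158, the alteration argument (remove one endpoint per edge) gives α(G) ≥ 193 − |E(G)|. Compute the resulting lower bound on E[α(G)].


E[|E(G)|] = C(193, 2)·p = 18528 · (1/1158) = 16.
E[α(G)] ≥ n − E[|E(G)|] = 193 − 16 = 177.
Numerically: ≈ 177.000000.
(This is only a lower bound; the true E[α(G)] may be larger.)

E[α(G)] ≥ 177 ≈ 177.000000.


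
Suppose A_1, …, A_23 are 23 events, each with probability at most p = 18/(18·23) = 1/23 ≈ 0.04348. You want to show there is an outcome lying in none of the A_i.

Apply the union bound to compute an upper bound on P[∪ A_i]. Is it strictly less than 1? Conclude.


Union bound: P[∪_{i=1}^{23} A_i] ≤ Σ_i P[A_i] ≤ 23·p = 23·(1/23) = 1.
Numerically: 1 ≈ 1.00000.
Is 1 < 1? NO.
Since the bound 1 is ≥ 1, the union bound is uninformative here; it does NOT by itself certify existence.

23·p = 1 ≈ 1.00000; existence NOT certified by the union bound.


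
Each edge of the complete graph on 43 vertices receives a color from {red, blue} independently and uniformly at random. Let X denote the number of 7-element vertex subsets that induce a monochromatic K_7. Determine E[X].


Let X = Σ_S X_S over the C(43, 7) = 32224114 subsets S of size 7, where X_S = 1 if the K_7 on S is monochromatic.
For a fixed S, the K_7 on S has C(7, 2) = 21 edges. P[all 21 edges red] = (1/2)^21, and likewise for blue, so P[monochromatic] = 2·(1/2)^21 = 2^{1 − 21} = 1/1048576.
By linearity: E[X] = C(43, 7) · 2^{1 − 21} = 32224114 · 1/1048576 = 16112057/524288.
Numerically: E[X] ≈ 30.7313.

E[X] = C(43,7)·2^(1−C(7,2)) = 16112057/524288 ≈ 30.7313.


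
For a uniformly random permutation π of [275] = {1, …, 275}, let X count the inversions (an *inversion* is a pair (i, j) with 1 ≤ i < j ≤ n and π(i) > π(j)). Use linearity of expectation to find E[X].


Write X = Σ X_I over the C(275, 2) = 37675 pairs i < j, with X_I the indicator of one inversion.
There are 37675 indicators.
For each fixed pair i < j, the values π(i) and π(j) are two distinct elements of {1, …, 275} in uniformly random order; by symmetry P[π(i) > π(j)] = 1/2.
By linearity: E[X] = 37675 · (1/2) = C(275, 2) · (1/2) = 37675/2 = 37675/2 ≈ 18837.5000.

E[X] = 37675/2 = 18837.5000.


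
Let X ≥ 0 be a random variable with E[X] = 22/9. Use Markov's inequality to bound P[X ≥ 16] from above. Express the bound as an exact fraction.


μ = E[X] = 22/9, a = 16.
Markov: P[X ≥ 16] ≤ μ/a = (22/9)/16 = 11/72.
Numerically: ≈ 0.153.
(Since a = 16 > μ = 2.444, the bound 11/72 is < 1 and informative.)

P[X ≥ 16] ≤ 11/72 ≈ 0.153.


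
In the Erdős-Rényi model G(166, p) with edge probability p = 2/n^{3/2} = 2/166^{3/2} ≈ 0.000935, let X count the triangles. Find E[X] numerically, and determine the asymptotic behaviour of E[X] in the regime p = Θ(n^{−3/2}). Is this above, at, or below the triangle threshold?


Number of potential triangles: C(166, 3) = 748660.
Each occurs with probability p³ ≈ (0.000935)³ ≈ 8.17718e-10.
By linearity: E[X] = C(166, 3)·p³ ≈ 748660 · 8.17718e-10 ≈ 0.001.
Since α = 3/2 > 1, p = c/n^{3/2} = o(1/n) is below the triangle threshold p ~ 1/n. Asymptotically E[X] ~ (c³/6)·n^{3(1−α)} = (2³/6)·n^{-1.5} → 0, so by Markov's inequality G has no triangles w.h.p.

E[X] ≈ 0.001; in regime p = Θ(1/n^{3/2}) E[X] tends to 0 (below the triangle threshold p ~ 1/n).


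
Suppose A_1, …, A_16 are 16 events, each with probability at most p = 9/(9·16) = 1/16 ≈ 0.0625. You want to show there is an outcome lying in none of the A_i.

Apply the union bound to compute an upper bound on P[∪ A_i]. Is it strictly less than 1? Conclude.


Union bound: P[∪_{i=1}^{16} A_i] ≤ Σ_i P[A_i] ≤ 16·p = 16·(1/16) = 1.
Numerically: 1 ≈ 1.0000.
Is 1 < 1? NO.
Since the bound 1 is ≥ 1, the union bound is uninformative here; it does NOT by itself certify existence.

16·p = 1 ≈ 1.0000; existence NOT certified by the union bound.


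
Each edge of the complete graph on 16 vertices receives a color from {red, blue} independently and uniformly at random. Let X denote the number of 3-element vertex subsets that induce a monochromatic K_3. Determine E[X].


Let X = Σ_S X_S over the C(16, 3) = 560 subsets S of size 3, where X_S = 1 if the K_3 on S is monochromatic.
For a fixed S, the K_3 on S has C(3, 2) = 3 edges. P[all 3 edges red] = (1/2)^3, and likewise for blue, so P[monochromatic] = 2·(1/2)^3 = 2^{1 − 3} = 1/4.
Summing: E[X] = C(16, 3) · 2^{1 − 3} = 560 · 1/4 = 140.
Numerically: E[X] ≈ 140.000000.

E[X] = C(16,3)·2^(1−C(3,2)) = 140 ≈ 140.000000.


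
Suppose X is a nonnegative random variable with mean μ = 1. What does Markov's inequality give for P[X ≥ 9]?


μ = E[X] = 1, a = 9.
Markov: P[X ≥ 9] ≤ μ/a = (1)/9 = 1/9.
Numerically: ≈ 0.111.
(Since a = 9 > μ = 1.000, the bound 1/9 is < 1 and informative.)

P[X ≥ 9] ≤ 1/9 ≈ 0.111.


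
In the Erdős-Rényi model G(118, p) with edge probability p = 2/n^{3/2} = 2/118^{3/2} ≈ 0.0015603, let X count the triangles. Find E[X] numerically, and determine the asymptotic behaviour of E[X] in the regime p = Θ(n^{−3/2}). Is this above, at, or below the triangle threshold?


Number of potential triangles: C(118, 3) = 266916.
Each occurs with probability p³ ≈ (0.0015603)³ ≈ 3.79857717e-09.
By linearity: E[X] = C(118, 3)·p³ ≈ 266916 · 3.79857717e-09 ≈ 0.001014.
Since α = 3/2 > 1, p = c/n^{3/2} = o(1/n) is below the triangle threshold p ~ 1/n. Asymptotically E[X] ~ (c³/6)·n^{3(1−α)} = (2³/6)·n^{-1.5} → 0, so by Markov's inequality G has no triangles w.h.p.

E[X] ≈ 0.001014; in regime p = Θ(1/n^{3/2}) E[X] tends to 0 (below the triangle threshold p ~ 1/n).


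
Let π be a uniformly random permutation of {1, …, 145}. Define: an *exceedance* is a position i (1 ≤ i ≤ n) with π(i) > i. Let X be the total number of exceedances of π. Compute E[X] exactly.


Write X = Σ_{i=1}^{145} X_i, where X_i = 1_{π(i) > i}.
For each fixed i, π(i) is uniform over {1, …, 145} (marginal of a uniform permutation), so P[π(i) > i] = (n − i)/n. Summing: Σ_{i=1}^{145} (n − i)/n = (0 + 1 + … + 144)/145 = 145(145 − 1)/(2·145) = (145 − 1)/2.
Hence E[X] = Σ_{i=1}^{145} (145 − i)/145 = 72 ≈ 72.000.

E[X] = 72 = 72.000.


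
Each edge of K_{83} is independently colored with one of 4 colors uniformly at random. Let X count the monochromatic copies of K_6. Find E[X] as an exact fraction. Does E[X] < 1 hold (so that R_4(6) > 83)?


E[X] = C(83, 6) · 4^{1 − 15} = 377447148 · 4^{−14} = 377447148/268435456.
As a reduced fraction: E[X] = 94361787/67108864 ≈ 1.4061.
Is E[X] < 1? NO.
Since E[X] ≥ 1, the first-moment bound is inconclusive at n = 83; it does NOT by itself certify R_4(6) > 83.

E[X] = 94361787/67108864 ≈ 1.4061; E[X] ≥ 1; first-moment method inconclusive here.


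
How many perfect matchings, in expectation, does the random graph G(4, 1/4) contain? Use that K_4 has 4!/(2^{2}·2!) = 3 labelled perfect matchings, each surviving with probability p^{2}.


K_4 has 4!/(2^{2}·2!) = 3 labelled perfect matchings.
For each such perfect matching H, let X_H = 1 if all 2 edges of H are present in G. Then P[X_H = 1] = p^{2} = (1/4)^{2} = 1/16.
By linearity of expectation: E[X] = Σ_H E[X_H] = 3 · p^{2} = 3 · 1/16 = 3/16.
Numerically: E[X] ≈ 0.1875.

E[X] = 3 · (1/4)^{2} = 3/16 ≈ 0.1875.


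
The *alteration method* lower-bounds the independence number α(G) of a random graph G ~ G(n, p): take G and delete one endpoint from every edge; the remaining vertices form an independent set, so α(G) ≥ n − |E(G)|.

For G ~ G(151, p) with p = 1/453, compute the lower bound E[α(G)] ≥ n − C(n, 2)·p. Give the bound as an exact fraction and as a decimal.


E[|E(G)|] = C(151, 2)·p = 11325 · (1/453) = 25.
E[α(G)] ≥ n − E[|E(G)|] = 151 − 25 = 126.
Numerically: ≈ 126.0000.
(This is only a lower bound; the true E[α(G)] may be larger.)

E[α(G)] ≥ 126 ≈ 126.0000.


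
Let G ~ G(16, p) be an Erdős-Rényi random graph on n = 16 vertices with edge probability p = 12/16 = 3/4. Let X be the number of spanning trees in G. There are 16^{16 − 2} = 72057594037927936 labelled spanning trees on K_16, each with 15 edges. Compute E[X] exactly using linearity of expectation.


K_16 has 16^{16 − 2} = 72057594037927936 labelled spanning trees.
For each such spanning tree H, let X_H = 1 if all 15 edges of H are present in G. Then P[X_H = 1] = p^{15} = (3/4)^{15} = 14348907/1073741824.
By linearity of expectation: E[X] = Σ_H E[X_H] = 72057594037927936 · p^{15} = 72057594037927936 · 14348907/1073741824 = 962938848411648.
Numerically: E[X] ≈ 9.6294e+14.

E[X] = 72057594037927936 · (3/4)^{15} = 962938848411648 ≈ 9.6294e+14.


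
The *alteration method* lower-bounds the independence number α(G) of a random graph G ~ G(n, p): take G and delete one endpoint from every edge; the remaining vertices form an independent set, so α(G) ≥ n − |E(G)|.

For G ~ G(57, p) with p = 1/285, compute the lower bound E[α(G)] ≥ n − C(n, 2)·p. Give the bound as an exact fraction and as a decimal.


E[|E(G)|] = C(57, 2)·p = 1596 · (1/285) = 28/5.
E[α(G)] ≥ n − E[|E(G)|] = 57 − 28/5 = 257/5.
Numerically: ≈ 51.40000.
(This is only a lower bound; the true E[α(G)] may be larger.)

E[α(G)] ≥ 257/5 ≈ 51.40000.


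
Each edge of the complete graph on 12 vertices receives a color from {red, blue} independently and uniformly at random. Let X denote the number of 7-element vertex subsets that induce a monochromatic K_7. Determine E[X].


Let X = Σ_S X_S over the C(12, 7) = 792 subsets S of size 7, where X_S = 1 if the K_7 on S is monochromatic.
For a fixed S, the K_7 on S has C(7, 2) = 21 edges. P[all 21 edges red] = (1/2)^21, and likewise for blue, so P[monochromatic] = 2·(1/2)^21 = 2^{1 − 21} = 1/1048576.
Summing: E[X] = C(12, 7) · 2^{1 − 21} = 792 · 1/1048576 = 99/131072.
Numerically: E[X] ≈ 0.000755.

E[X] = C(12,7)·2^(1−C(7,2)) = 99/131072 ≈ 0.000755.


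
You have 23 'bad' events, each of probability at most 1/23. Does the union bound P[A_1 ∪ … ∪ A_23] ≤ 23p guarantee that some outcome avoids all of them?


Union bound: P[∪_{i=1}^{23} A_i] ≤ Σ_i P[A_i] ≤ 23·p = 23·(1/23) = 1.
Numerically: 1 ≈ 1.000.
Is 1 < 1? NO.
Since the bound 1 is ≥ 1, the union bound is uninformative here; it does NOT by itself certify existence.

23·p = 1 ≈ 1.000; existence NOT certified by the union bound.


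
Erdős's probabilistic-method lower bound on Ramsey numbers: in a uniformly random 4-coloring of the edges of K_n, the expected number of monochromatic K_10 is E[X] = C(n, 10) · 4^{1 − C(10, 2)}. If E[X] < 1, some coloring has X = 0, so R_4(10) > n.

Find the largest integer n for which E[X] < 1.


We need C(n, 10) · 4^{1 − 45} < 1, i.e. C(n, 10) < 4^{45 − 1} = 309485009821345068724781056.
Check values of n near the boundary:
  n = 2020: C(2020, 10) = 304832018578739931133653656; 304832018578739931133653656 < 309485009821345068724781056? YES
  n = 2021: C(2021, 10) = 306347841644770462864800616; 306347841644770462864800616 < 309485009821345068724781056? YES
  n = 2022: C(2022, 10) = 307870445231474093395937796; 307870445231474093395937796 < 309485009821345068724781056? YES
  n = 2023: C(2023, 10) = 309399856285778485315440716; 309399856285778485315440716 < 309485009821345068724781056? YES
  n = 2024: C(2024, 10) = 310936101848269937576192656; 310936101848269937576192656 < 309485009821345068724781056? NO
  n = 2025: C(2025, 10) = 312479209053472269772600560; 312479209053472269772600560 < 309485009821345068724781056? NO
  n = 2026: C(2026, 10) = 314029205130126398094885285; 314029205130126398094885285 < 309485009821345068724781056? NO
The largest n with C(n, 10) < 309485009821345068724781056 is n = 2023 (where E[X] = 77349964071444621328860179/77371252455336267181195264 ≈ 0.9997). Hence R_4(10) > 2023, i.e. R_4(10) ≥ 2024.

Largest n = 2023; hence R_4(10) > 2023.


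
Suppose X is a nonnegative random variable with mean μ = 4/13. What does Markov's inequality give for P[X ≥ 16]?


μ = E[X] = 4/13, a = 16.
Markov: P[X ≥ 16] ≤ μ/a = (4/13)/16 = 1/52.
Numerically: ≈ 0.019.
(Since a = 16 > μ = 0.308, the bound 1/52 is < 1 and informative.)

P[X ≥ 16] ≤ 1/52 ≈ 0.019.


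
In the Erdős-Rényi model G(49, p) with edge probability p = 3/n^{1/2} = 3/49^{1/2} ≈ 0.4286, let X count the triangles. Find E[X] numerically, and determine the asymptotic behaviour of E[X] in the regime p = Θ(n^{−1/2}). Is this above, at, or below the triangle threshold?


Number of potential triangles: C(49, 3) = 18424.
Each occurs with probability p³ ≈ (0.4286)³ ≈ 7.871720e-02.
By linearity: E[X] = C(49, 3)·p³ ≈ 18424 · 7.871720e-02 ≈ 1450.2857.
Since α = 1/2 < 1, p = c/n^{1/2} ≫ 1/n is above the triangle threshold p ~ 1/n. Asymptotically E[X] ~ (c³/6)·n^{3(1−α)} = (3³/6)·n^{1.5} → ∞; triangles are abundant w.h.p.

E[X] ≈ 1450.2857; in regime p = Θ(1/n^{1/2}) E[X] diverges (above the triangle threshold p ~ 1/n).


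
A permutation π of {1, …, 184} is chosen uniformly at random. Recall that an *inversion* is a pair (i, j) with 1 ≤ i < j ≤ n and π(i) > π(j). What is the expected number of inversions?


Write X = Σ X_I over the C(184, 2) = 16836 pairs i < j, with X_I the indicator of one inversion.
There are 16836 indicators.
For each fixed pair i < j, the values π(i) and π(j) are two distinct elements of {1, …, 184} in uniformly random order; by symmetry P[π(i) > π(j)] = 1/2.
By linearity: E[X] = 16836 · (1/2) = C(184, 2) · (1/2) = 16836/2 = 8418 ≈ 8418.0000.

E[X] = 8418 = 8418.0000.


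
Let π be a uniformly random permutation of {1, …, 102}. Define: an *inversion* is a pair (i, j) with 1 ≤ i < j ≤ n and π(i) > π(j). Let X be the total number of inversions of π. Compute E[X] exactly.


Write X = Σ X_I over the C(102, 2) = 5151 pairs i < j, with X_I the indicator of one inversion.
There are 5151 indicators.
For each fixed pair i < j, the values π(i) and π(j) are two distinct elements of {1, …, 102} in uniformly random order; by symmetry P[π(i) > π(j)] = 1/2.
By linearity: E[X] = 5151 · (1/2) = C(102, 2) · (1/2) = 5151/2 = 5151/2 ≈ 2575.500.

E[X] = 5151/2 = 2575.500.


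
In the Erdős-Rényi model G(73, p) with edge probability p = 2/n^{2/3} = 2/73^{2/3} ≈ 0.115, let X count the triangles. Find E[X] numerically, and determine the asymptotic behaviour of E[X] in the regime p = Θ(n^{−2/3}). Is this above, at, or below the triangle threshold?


Number of potential triangles: C(73, 3) = 62196.
Each occurs with probability p³ ≈ (0.115)³ ≈ 1.50122e-03.
By linearity: E[X] = C(73, 3)·p³ ≈ 62196 · 1.50122e-03 ≈ 93.370.
Since α = 2/3 < 1, p = c/n^{2/3} ≫ 1/n is above the triangle threshold p ~ 1/n. Asymptotically E[X] ~ (c³/6)·n^{3(1−α)} = (2³/6)·n^{1} → ∞; triangles are abundant w.h.p.

E[X] ≈ 93.370; in regime p = Θ(1/n^{2/3}) E[X] diverges (above the triangle threshold p ~ 1/n).


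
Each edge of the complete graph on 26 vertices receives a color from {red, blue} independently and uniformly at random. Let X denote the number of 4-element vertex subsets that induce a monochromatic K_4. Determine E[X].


Let X = Σ_S X_S over the C(26, 4) = 14950 subsets S of size 4, where X_S = 1 if the K_4 on S is monochromatic.
For a fixed S, the K_4 on S has C(4, 2) = 6 edges. P[all 6 edges red] = (1/2)^6, and likewise for blue, so P[monochromatic] = 2·(1/2)^6 = 2^{1 − 6} = 1/32.
By linearity: E[X] = C(26, 4) · 2^{1 − 6} = 14950 · 1/32 = 7475/16.
Numerically: E[X] ≈ 467.1875.

E[X] = C(26,4)·2^(1−C(4,2)) = 7475/16 ≈ 467.1875.


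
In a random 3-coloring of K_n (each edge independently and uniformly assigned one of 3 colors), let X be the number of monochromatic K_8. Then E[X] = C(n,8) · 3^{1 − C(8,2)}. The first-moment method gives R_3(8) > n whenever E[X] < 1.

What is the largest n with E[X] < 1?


We need C(n, 8) · 3^{1 − 28} < 1, i.e. C(n, 8) < 3^{28 − 1} = 7625597484987.
Check values of n near the boundary:
  n = 153: C(153, 8) = 6183023199255; 6183023199255 < 7625597484987? YES
  n = 154: C(154, 8) = 6521818990995; 6521818990995 < 7625597484987? YES
  n = 155: C(155, 8) = 6876747915675; 6876747915675 < 7625597484987? YES
  n = 156: C(156, 8) = 7248464019225; 7248464019225 < 7625597484987? YES
  n = 157: C(157, 8) = 7637643295425; 7637643295425 < 7625597484987? NO
  n = 158: C(158, 8) = 8044984271181; 8044984271181 < 7625597484987? NO
  n = 159: C(159, 8) = 8471208603429; 8471208603429 < 7625597484987? NO
The largest n with C(n, 8) < 7625597484987 is n = 156 (where E[X] = 805384891025/847288609443 ≈ 0.9505437). Hence R_3(8) > 156, i.e. R_3(8) ≥ 157.

Largest n = 156; hence R_3(8) > 156.


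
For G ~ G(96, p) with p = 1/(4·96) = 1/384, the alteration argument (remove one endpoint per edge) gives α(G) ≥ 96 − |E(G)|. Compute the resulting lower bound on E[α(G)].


E[|E(G)|] = C(96, 2)·p = 4560 · (1/384) = 95/8.
E[α(G)] ≥ n − E[|E(G)|] = 96 − 95/8 = 673/8.
Numerically: ≈ 84.12500.
(This is only a lower bound; the true E[α(G)] may be larger.)

E[α(G)] ≥ 673/8 ≈ 84.12500.


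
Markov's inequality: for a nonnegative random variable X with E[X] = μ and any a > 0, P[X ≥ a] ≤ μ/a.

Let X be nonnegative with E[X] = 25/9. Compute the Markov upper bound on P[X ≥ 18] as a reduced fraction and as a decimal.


μ = E[X] = 25/9, a = 18.
Markov: P[X ≥ 18] ≤ μ/a = (25/9)/18 = 25/162.
Numerically: ≈ 0.154.
(Since a = 18 > μ = 2.778, the bound 25/162 is < 1 and informative.)

P[X ≥ 18] ≤ 25/162 ≈ 0.154.


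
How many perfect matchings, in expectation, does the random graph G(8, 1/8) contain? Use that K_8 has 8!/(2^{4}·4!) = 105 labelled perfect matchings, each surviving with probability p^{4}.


K_8 has 8!/(2^{4}·4!) = 105 labelled perfect matchings.
For each such perfect matching H, let X_H = 1 if all 4 edges of H are present in G. Then P[X_H = 1] = p^{4} = (1/8)^{4} = 1/4096.
By linearity of expectation: E[X] = Σ_H E[X_H] = 105 · p^{4} = 105 · 1/4096 = 105/4096.
Numerically: E[X] ≈ 0.0256348.

E[X] = 105 · (1/8)^{4} = 105/4096 ≈ 0.0256348.


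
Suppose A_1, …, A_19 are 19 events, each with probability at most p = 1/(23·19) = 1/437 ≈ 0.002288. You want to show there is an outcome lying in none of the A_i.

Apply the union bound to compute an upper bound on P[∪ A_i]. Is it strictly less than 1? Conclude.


Union bound: P[∪_{i=1}^{19} A_i] ≤ Σ_i P[A_i] ≤ 19·p = 19·(1/437) = 1/23.
Numerically: 1/23 ≈ 0.043478.
Is 1/23 < 1? YES.
Since P[∪ A_i] ≤ 1/23 < 1, the complement has P[∩ A_i^c] ≥ 1 − 1/23 = 22/23 > 0, so some outcome avoids every A_i.

19·p = 1/23 ≈ 0.043478; existence CERTIFIED by the union bound.


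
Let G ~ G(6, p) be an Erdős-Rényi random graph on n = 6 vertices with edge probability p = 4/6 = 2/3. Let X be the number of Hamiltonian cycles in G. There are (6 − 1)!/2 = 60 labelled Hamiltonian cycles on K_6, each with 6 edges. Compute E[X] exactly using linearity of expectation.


K_6 has (6 − 1)!/2 = 60 labelled Hamiltonian cycles.
For each such Hamiltonian cycle H, let X_H = 1 if all 6 edges of H are present in G. Then P[X_H = 1] = p^{6} = (2/3)^{6} = 64/729.
Summing the indicators: E[X] = Σ_H E[X_H] = 60 · p^{6} = 60 · 64/729 = 1280/243.
Numerically: E[X] ≈ 5.26749.

E[X] = 60 · (2/3)^{6} = 1280/243 ≈ 5.26749.


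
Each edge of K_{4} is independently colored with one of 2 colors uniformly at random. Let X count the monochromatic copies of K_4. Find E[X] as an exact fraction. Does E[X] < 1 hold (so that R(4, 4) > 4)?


E[X] = C(4, 4) · 2^{1 − 6} = 1 · 2^{−5} = 1/32.
As a reduced fraction: E[X] = 1/32 ≈ 0.031.
Is E[X] < 1? YES.
Since E[X] < 1, there exists a 2-coloring of K_{4} with no monochromatic K_4; hence R(4, 4) > 4.

E[X] = 1/32 ≈ 0.031; E[X] < 1, so R(4, 4) > 4.


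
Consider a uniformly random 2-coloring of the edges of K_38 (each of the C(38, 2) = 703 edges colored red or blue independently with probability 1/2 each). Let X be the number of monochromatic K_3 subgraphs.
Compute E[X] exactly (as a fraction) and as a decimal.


Let X = Σ_S X_S over the C(38, 3) = 8436 subsets S of size 3, where X_S = 1 if the K_3 on S is monochromatic.
For a fixed S, the K_3 on S has C(3, 2) = 3 edges. P[all 3 edges red] = (1/2)^3, and likewise for blue, so P[monochromatic] = 2·(1/2)^3 = 2^{1 − 3} = 1/4.
By linearity of expectation: E[X] = C(38, 3) · 2^{1 − 3} = 8436 · 1/4 = 2109.
Numerically: E[X] ≈ 2109.0000.

E[X] = C(38,3)·2^(1−C(3,2)) = 2109 ≈ 2109.0000.


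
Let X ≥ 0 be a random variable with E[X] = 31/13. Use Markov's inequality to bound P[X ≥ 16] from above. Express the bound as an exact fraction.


μ = E[X] = 31/13, a = 16.
Markov: P[X ≥ 16] ≤ μ/a = (31/13)/16 = 31/208.
Numerically: ≈ 0.14904.
(Since a = 16 > μ = 2.38462, the bound 31/208 is < 1 and informative.)

P[X ≥ 16] ≤ 31/208 ≈ 0.14904.


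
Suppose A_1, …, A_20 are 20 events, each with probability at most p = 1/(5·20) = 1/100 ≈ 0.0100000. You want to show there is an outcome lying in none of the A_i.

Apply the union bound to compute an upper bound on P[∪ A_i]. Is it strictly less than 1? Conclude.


Union bound: P[∪_{i=1}^{20} A_i] ≤ Σ_i P[A_i] ≤ 20·p = 20·(1/100) = 1/5.
Numerically: 1/5 ≈ 0.2000000.
Is 1/5 < 1? YES.
Since P[∪ A_i] ≤ 1/5 < 1, the complement has P[∩ A_i^c] ≥ 1 − 1/5 = 4/5 > 0, so some outcome avoids every A_i.

20·p = 1/5 ≈ 0.2000000; existence CERTIFIED by the union bound.


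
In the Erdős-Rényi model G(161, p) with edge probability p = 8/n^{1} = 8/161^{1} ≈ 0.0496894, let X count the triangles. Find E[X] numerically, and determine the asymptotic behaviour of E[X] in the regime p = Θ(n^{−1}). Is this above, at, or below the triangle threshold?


Number of potential triangles: C(161, 3) = 682640.
Each occurs with probability p³ ≈ (0.0496894)³ ≈ 1.22685245e-04.
By linearity: E[X] = C(161, 3)·p³ ≈ 682640 · 1.22685245e-04 ≈ 83.749855.
Here α = 1, so p = 8/n is exactly at the triangle threshold p ~ 1/n. Asymptotically E[X] → c³/6 = 8³/6 = 256/3 ≈ 85.333333, a bounded constant. In this regime the triangle count is asymptotically Poisson(c³/6).

E[X] ≈ 83.749855; in regime p = Θ(1/n^{1}) E[X] stays bounded (at the triangle threshold p ~ 1/n).


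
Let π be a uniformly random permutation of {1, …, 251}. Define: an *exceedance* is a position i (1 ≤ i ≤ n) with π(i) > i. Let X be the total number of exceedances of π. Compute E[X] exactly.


Write X = Σ_{i=1}^{251} X_i, where X_i = 1_{π(i) > i}.
For each fixed i, π(i) is uniform over {1, …, 251} (marginal of a uniform permutation), so P[π(i) > i] = (n − i)/n. Summing: Σ_{i=1}^{251} (n − i)/n = (0 + 1 + … + 250)/251 = 251(251 − 1)/(2·251) = (251 − 1)/2.
Hence E[X] = Σ_{i=1}^{251} (251 − i)/251 = 125 ≈ 125.000000.

E[X] = 125 = 125.000000.


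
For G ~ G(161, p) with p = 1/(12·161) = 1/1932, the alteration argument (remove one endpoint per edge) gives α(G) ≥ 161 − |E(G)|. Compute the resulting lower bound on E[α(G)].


E[|E(G)|] = C(161, 2)·p = 12880 · (1/1932) = 20/3.
E[α(G)] ≥ n − E[|E(G)|] = 161 − 20/3 = 463/3.
Numerically: ≈ 154.333.
(This is only a lower bound; the true E[α(G)] may be larger.)

E[α(G)] ≥ 463/3 ≈ 154.333.


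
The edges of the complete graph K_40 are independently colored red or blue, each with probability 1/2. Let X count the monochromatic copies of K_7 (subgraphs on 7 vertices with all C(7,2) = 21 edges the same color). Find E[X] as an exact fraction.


Let X = Σ_S X_S over the C(40, 7) = 18643560 subsets S of size 7, where X_S = 1 if the K_7 on S is monochromatic.
For a fixed S, the K_7 on S has C(7, 2) = 21 edges. P[all 21 edges red] = (1/2)^21, and likewise for blue, so P[monochromatic] = 2·(1/2)^21 = 2^{1 − 21} = 1/1048576.
By linearity: E[X] = C(40, 7) · 2^{1 − 21} = 18643560 · 1/1048576 = 2330445/131072.
Numerically: E[X] ≈ 17.780.

E[X] = C(40,7)·2^(1−C(7,2)) = 2330445/131072 ≈ 17.780.


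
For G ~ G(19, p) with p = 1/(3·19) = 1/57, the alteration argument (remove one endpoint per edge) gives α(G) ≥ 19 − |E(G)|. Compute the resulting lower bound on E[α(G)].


E[|E(G)|] = C(19, 2)·p = 171 · (1/57) = 3.
E[α(G)] ≥ n − E[|E(G)|] = 19 − 3 = 16.
Numerically: ≈ 16.000.
(This is only a lower bound; the true E[α(G)] may be larger.)

E[α(G)] ≥ 16 ≈ 16.000.


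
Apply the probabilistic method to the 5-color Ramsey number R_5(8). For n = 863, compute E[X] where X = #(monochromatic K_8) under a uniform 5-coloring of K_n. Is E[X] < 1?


E[X] = C(863, 8) · 5^{1 − 28} = 7386423071602617757 · 5^{−27} = 7386423071602617757/7450580596923828125.
As a reduced fraction: E[X] = 7386423071602617757/7450580596923828125 ≈ 0.99139.
Is E[X] < 1? YES.
Since E[X] < 1, there exists a 5-coloring of K_{863} with no monochromatic K_8; hence R_5(8) > 863.

E[X] = 7386423071602617757/7450580596923828125 ≈ 0.99139; E[X] < 1, so R_5(8) > 863.


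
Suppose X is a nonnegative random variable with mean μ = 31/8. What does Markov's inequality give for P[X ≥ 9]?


μ = E[X] = 31/8, a = 9.
Markov: P[X ≥ 9] ≤ μ/a = (31/8)/9 = 31/72.
Numerically: ≈ 0.431.
(Since a = 9 > μ = 3.875, the bound 31/72 is < 1 and informative.)

P[X ≥ 9] ≤ 31/72 ≈ 0.431.


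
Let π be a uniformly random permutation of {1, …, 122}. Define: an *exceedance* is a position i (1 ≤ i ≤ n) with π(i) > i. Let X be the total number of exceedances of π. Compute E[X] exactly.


Write X = Σ_{i=1}^{122} X_i, where X_i = 1_{π(i) > i}.
For each fixed i, π(i) is uniform over {1, …, 122} (marginal of a uniform permutation), so P[π(i) > i] = (n − i)/n. Summing: Σ_{i=1}^{122} (n − i)/n = (0 + 1 + … + 121)/122 = 122(122 − 1)/(2·122) = (122 − 1)/2.
Hence E[X] = Σ_{i=1}^{122} (122 − i)/122 = 121/2 ≈ 60.500.

E[X] = 121/2 = 60.500.


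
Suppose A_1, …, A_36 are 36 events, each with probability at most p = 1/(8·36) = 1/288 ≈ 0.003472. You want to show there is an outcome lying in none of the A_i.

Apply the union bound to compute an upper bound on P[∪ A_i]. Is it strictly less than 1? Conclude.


Union bound: P[∪_{i=1}^{36} A_i] ≤ Σ_i P[A_i] ≤ 36·p = 36·(1/288) = 1/8.
Numerically: 1/8 ≈ 0.125000.
Is 1/8 < 1? YES.
Since P[∪ A_i] ≤ 1/8 < 1, the complement has P[∩ A_i^c] ≥ 1 − 1/8 = 7/8 > 0, so some outcome avoids every A_i.

36·p = 1/8 ≈ 0.125000; existence CERTIFIED by the union bound.


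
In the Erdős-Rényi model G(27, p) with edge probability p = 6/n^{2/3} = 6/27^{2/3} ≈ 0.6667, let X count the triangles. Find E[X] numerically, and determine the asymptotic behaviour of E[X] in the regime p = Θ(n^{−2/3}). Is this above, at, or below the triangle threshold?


Number of potential triangles: C(27, 3) = 2925.
Each occurs with probability p³ ≈ (0.6667)³ ≈ 2.962963e-01.
By linearity: E[X] = C(27, 3)·p³ ≈ 2925 · 2.962963e-01 ≈ 866.6667.
Since α = 2/3 < 1, p = c/n^{2/3} ≫ 1/n is above the triangle threshold p ~ 1/n. Asymptotically E[X] ~ (c³/6)·n^{3(1−α)} = (6³/6)·n^{1} → ∞; triangles are abundant w.h.p.

E[X] ≈ 866.6667; in regime p = Θ(1/n^{2/3}) E[X] diverges (above the triangle threshold p ~ 1/n).


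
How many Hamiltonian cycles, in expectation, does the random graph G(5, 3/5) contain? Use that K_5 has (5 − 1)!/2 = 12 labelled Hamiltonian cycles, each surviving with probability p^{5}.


K_5 has (5 − 1)!/2 = 12 labelled Hamiltonian cycles.
For each such Hamiltonian cycle H, let X_H = 1 if all 5 edges of H are present in G. Then P[X_H = 1] = p^{5} = (3/5)^{5} = 243/3125.
By linearity of expectation: E[X] = Σ_H E[X_H] = 12 · p^{5} = 12 · 243/3125 = 2916/3125.
Numerically: E[X] ≈ 0.9331.

E[X] = 12 · (3/5)^{5} = 2916/3125 ≈ 0.9331.


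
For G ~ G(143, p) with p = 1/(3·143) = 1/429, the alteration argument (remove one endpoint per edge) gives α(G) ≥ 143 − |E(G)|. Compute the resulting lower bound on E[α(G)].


E[|E(G)|] = C(143, 2)·p = 10153 · (1/429) = 71/3.
E[α(G)] ≥ n − E[|E(G)|] = 143 − 71/3 = 358/3.
Numerically: ≈ 119.333333.
(This is only a lower bound; the true E[α(G)] may be larger.)

E[α(G)] ≥ 358/3 ≈ 119.333333.


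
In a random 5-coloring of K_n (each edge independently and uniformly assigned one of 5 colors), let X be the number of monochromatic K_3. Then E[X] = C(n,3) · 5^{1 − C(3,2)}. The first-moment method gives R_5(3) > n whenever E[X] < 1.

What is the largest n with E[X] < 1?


We need C(n, 3) · 5^{1 − 3} < 1, i.e. C(n, 3) < 5^{3 − 1} = 25.
Check values of n near the boundary:
  n = 5: C(5, 3) = 10; 10 < 25? YES
  n = 6: C(6, 3) = 20; 20 < 25? YES
  n = 7: C(7, 3) = 35; 35 < 25? NO
  n = 8: C(8, 3) = 56; 56 < 25? NO
  n = 9: C(9, 3) = 84; 84 < 25? NO
The largest n with C(n, 3) < 25 is n = 6 (where E[X] = 4/5 ≈ 0.8000). Hence R_5(3) > 6, i.e. R_5(3) ≥ 7.

Largest n = 6; hence R_5(3) > 6.


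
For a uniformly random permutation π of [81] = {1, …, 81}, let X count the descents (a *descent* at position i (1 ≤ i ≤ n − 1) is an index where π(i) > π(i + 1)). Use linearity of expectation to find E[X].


Write X = Σ X_I over i = 1, …, 80, with X_I the indicator of one descent.
There are 80 indicators.
For each fixed i, the pair (π(i), π(i+1)) is a uniformly random ordered pair of distinct values from {1, …, 81}; by symmetry P[π(i) > π(i+1)] = 1/2.
By linearity: E[X] = 80 · (1/2) = (81 − 1) · (1/2) = 40 ≈ 40.00000.

E[X] = 40 = 40.00000.


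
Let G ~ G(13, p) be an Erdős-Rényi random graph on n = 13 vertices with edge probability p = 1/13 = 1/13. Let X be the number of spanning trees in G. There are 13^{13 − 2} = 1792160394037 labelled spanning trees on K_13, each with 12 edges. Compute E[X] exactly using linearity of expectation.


K_13 has 13^{13 − 2} = 1792160394037 labelled spanning trees.
For each such spanning tree H, let X_H = 1 if all 12 edges of H are present in G. Then P[X_H = 1] = p^{12} = (1/13)^{12} = 1/23298085122481.
Summing the indicators: E[X] = Σ_H E[X_H] = 1792160394037 · p^{12} = 1792160394037 · 1/23298085122481 = 1/13.
Numerically: E[X] ≈ 0.0769231.

E[X] = 1792160394037 · (1/13)^{12} = 1/13 ≈ 0.0769231.


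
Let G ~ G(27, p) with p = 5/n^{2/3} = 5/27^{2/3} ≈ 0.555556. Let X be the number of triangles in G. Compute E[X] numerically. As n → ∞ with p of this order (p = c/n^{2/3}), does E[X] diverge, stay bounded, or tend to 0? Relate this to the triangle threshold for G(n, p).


Number of potential triangles: C(27, 3) = 2925.
Each occurs with probability p³ ≈ (0.555556)³ ≈ 1.71467764e-01.
By linearity: E[X] = C(27, 3)·p³ ≈ 2925 · 1.71467764e-01 ≈ 501.543210.
Since α = 2/3 < 1, p = c/n^{2/3} ≫ 1/n is above the triangle threshold p ~ 1/n. Asymptotically E[X] ~ (c³/6)·n^{3(1−α)} = (5³/6)·n^{1} → ∞; triangles are abundant w.h.p.

E[X] ≈ 501.543210; in regime p = Θ(1/n^{2/3}) E[X] diverges (above the triangle threshold p ~ 1/n).


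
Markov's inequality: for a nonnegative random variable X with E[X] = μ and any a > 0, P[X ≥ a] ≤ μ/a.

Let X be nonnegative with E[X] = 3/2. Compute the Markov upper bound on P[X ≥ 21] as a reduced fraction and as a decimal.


μ = E[X] = 3/2, a = 21.
Markov: P[X ≥ 21] ≤ μ/a = (3/2)/21 = 1/14.
Numerically: ≈ 0.07143.
(Since a = 21 > μ = 1.50000, the bound 1/14 is < 1 and informative.)

P[X ≥ 21] ≤ 1/14 ≈ 0.07143.


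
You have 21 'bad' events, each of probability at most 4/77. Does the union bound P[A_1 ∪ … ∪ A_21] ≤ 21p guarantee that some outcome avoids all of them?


Union bound: P[∪_{i=1}^{21} A_i] ≤ Σ_i P[A_i] ≤ 21·p = 21·(4/77) = 12/11.
Numerically: 12/11 ≈ 1.090909.
Is 12/11 < 1? NO.
Since the bound 12/11 is ≥ 1, the union bound is uninformative here; it does NOT by itself certify existence.

21·p = 12/11 ≈ 1.090909; existence NOT certified by the union bound.


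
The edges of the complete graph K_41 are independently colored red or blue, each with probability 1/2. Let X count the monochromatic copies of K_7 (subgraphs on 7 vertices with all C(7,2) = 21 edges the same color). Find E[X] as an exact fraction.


Let X = Σ_S X_S over the C(41, 7) = 22481940 subsets S of size 7, where X_S = 1 if the K_7 on S is monochromatic.
For a fixed S, the K_7 on S has C(7, 2) = 21 edges. P[all 21 edges red] = (1/2)^21, and likewise for blue, so P[monochromatic] = 2·(1/2)^21 = 2^{1 − 21} = 1/1048576.
By linearity: E[X] = C(41, 7) · 2^{1 − 21} = 22481940 · 1/1048576 = 5620485/262144.
Numerically: E[X] ≈ 21.440449.

E[X] = C(41,7)·2^(1−C(7,2)) = 5620485/262144 ≈ 21.440449.


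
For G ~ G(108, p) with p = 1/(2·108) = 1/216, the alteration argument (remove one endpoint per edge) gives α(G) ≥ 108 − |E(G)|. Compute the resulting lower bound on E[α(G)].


E[|E(G)|] = C(108, 2)·p = 5778 · (1/216) = 107/4.
E[α(G)] ≥ n − E[|E(G)|] = 108 − 107/4 = 325/4.
Numerically: ≈ 81.2500.
(This is only a lower bound; the true E[α(G)] may be larger.)

E[α(G)] ≥ 325/4 ≈ 81.2500.


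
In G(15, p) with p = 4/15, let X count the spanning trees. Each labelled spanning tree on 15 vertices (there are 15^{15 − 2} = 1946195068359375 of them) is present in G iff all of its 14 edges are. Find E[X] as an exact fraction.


K_15 has 15^{15 − 2} = 1946195068359375 labelled spanning trees.
For each such spanning tree H, let X_H = 1 if all 14 edges of H are present in G. Then P[X_H = 1] = p^{14} = (4/15)^{14} = 268435456/29192926025390625.
Summing the indicators: E[X] = Σ_H E[X_H] = 1946195068359375 · p^{14} = 1946195068359375 · 268435456/29192926025390625 = 268435456/15.
Numerically: E[X] ≈ 1.78957e+07.

E[X] = 1946195068359375 · (4/15)^{14} = 268435456/15 ≈ 1.78957e+07.
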